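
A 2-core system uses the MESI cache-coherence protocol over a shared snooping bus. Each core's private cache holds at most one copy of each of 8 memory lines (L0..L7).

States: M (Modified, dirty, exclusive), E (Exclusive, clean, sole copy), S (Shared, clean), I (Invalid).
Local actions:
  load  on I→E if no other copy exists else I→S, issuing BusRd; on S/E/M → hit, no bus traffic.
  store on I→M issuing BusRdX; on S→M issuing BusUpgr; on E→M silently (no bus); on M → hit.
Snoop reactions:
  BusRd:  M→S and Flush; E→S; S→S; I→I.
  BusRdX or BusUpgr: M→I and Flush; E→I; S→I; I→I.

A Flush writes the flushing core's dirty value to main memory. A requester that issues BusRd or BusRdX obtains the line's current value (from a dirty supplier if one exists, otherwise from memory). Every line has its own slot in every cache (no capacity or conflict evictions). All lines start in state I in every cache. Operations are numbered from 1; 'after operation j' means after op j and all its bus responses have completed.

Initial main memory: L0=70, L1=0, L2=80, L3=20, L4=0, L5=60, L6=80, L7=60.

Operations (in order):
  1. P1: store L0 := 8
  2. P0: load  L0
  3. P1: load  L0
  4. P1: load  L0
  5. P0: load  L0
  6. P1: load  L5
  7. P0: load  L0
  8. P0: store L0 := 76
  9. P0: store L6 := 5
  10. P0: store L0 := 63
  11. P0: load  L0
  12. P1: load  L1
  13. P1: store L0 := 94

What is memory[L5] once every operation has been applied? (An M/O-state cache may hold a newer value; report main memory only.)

[1] P1: store L0 := 8 | P0:I, P1:M(8) | bus: BusRdX
[2] P0: load  L0 | P0:S(8), P1:S(8) | bus: BusRd,Flush
[3] P1: load  L0 | P0:S(8), P1:S(8) | bus: none
[4] P1: load  L0 | P0:S(8), P1:S(8) | bus: none
[5] P0: load  L0 | P0:S(8), P1:S(8) | bus: none
[6] P1: load  L5 | P0:I, P1:E(60) | bus: BusRd
[7] P0: load  L0 | P0:S(8), P1:S(8) | bus: none
[8] P0: store L0 := 76 | P0:M(76), P1:I | bus: BusUpgr
[9] P0: store L6 := 5 | P0:M(5), P1:I | bus: BusRdX
[10] P0: store L0 := 63 | P0:M(63), P1:I | bus: none
[11] P0: load  L0 | P0:M(63), P1:I | bus: none
[12] P1: load  L1 | P0:I, P1:E(0) | bus: BusRd
[13] P1: store L0 := 94 | P0:I, P1:M(94) | bus: BusRdX,Flush

memory[L5] = 60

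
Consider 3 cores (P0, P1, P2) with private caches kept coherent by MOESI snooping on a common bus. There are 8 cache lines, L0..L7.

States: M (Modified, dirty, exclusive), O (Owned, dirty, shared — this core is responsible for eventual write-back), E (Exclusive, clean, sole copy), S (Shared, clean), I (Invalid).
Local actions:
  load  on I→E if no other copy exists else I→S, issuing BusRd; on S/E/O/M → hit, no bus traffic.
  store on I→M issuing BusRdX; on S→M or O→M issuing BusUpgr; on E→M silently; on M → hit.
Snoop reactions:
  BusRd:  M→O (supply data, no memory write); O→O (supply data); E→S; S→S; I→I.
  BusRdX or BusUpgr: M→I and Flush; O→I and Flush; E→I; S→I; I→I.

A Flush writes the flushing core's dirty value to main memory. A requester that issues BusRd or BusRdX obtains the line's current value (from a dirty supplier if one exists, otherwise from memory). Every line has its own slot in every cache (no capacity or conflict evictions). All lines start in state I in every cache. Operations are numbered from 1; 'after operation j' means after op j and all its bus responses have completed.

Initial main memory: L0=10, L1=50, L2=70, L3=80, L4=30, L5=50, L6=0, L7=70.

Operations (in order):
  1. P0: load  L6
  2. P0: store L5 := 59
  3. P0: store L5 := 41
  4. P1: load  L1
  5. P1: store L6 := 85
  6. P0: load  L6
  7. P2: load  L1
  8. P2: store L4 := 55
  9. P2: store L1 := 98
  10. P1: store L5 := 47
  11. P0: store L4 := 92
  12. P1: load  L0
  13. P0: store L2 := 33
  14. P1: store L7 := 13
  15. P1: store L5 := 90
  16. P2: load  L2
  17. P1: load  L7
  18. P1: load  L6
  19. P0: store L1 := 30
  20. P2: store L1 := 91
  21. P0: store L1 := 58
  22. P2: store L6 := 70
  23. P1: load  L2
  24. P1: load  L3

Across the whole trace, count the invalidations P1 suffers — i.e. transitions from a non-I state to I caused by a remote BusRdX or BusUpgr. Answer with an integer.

invalidations = 2

1. P0: load  L6  bus=[BusRd]  L6: P0=E P1=I P2=I  mem[L6]=0
2. P0: store L5 := 59  bus=[BusRdX]  L5: P0=M P1=I P2=I  mem[L5]=50
3. P0: store L5 := 41  bus=[-]  L5: P0=M P1=I P2=I  mem[L5]=50
4. P1: load  L1  bus=[BusRd]  L1: P0=I P1=E P2=I  mem[L1]=50
5. P1: store L6 := 85  bus=[BusRdX]  L6: P0=I P1=M P2=I  mem[L6]=0
6. P0: load  L6  bus=[BusRd]  L6: P0=S P1=O P2=I  mem[L6]=0
7. P2: load  L1  bus=[BusRd]  L1: P0=I P1=S P2=S  mem[L1]=50
8. P2: store L4 := 55  bus=[BusRdX]  L4: P0=I P1=I P2=M  mem[L4]=30
9. P2: store L1 := 98  bus=[BusUpgr]  L1: P0=I P1=I P2=M  mem[L1]=50
10. P1: store L5 := 47  bus=[BusRdX,Flush]  L5: P0=I P1=M P2=I  mem[L5]=41
11. P0: store L4 := 92  bus=[BusRdX,Flush]  L4: P0=M P1=I P2=I  mem[L4]=55
12. P1: load  L0  bus=[BusRd]  L0: P0=I P1=E P2=I  mem[L0]=10
13. P0: store L2 := 33  bus=[BusRdX]  L2: P0=M P1=I P2=I  mem[L2]=70
14. P1: store L7 := 13  bus=[BusRdX]  L7: P0=I P1=M P2=I  mem[L7]=70
15. P1: store L5 := 90  bus=[-]  L5: P0=I P1=M P2=I  mem[L5]=41
16. P2: load  L2  bus=[BusRd]  L2: P0=O P1=I P2=S  mem[L2]=70
17. P1: load  L7  bus=[-]  L7: P0=I P1=M P2=I  mem[L7]=70
18. P1: load  L6  bus=[-]  L6: P0=S P1=O P2=I  mem[L6]=0
19. P0: store L1 := 30  bus=[BusRdX,Flush]  L1: P0=M P1=I P2=I  mem[L1]=98
20. P2: store L1 := 91  bus=[BusRdX,Flush]  L1: P0=I P1=I P2=M  mem[L1]=30
21. P0: store L1 := 58  bus=[BusRdX,Flush]  L1: P0=M P1=I P2=I  mem[L1]=91
22. P2: store L6 := 70  bus=[BusRdX,Flush]  L6: P0=I P1=I P2=M  mem[L6]=85
23. P1: load  L2  bus=[BusRd]  L2: P0=O P1=S P2=S  mem[L2]=70
24. P1: load  L3  bus=[BusRd]  L3: P0=I P1=E P2=I  mem[L3]=80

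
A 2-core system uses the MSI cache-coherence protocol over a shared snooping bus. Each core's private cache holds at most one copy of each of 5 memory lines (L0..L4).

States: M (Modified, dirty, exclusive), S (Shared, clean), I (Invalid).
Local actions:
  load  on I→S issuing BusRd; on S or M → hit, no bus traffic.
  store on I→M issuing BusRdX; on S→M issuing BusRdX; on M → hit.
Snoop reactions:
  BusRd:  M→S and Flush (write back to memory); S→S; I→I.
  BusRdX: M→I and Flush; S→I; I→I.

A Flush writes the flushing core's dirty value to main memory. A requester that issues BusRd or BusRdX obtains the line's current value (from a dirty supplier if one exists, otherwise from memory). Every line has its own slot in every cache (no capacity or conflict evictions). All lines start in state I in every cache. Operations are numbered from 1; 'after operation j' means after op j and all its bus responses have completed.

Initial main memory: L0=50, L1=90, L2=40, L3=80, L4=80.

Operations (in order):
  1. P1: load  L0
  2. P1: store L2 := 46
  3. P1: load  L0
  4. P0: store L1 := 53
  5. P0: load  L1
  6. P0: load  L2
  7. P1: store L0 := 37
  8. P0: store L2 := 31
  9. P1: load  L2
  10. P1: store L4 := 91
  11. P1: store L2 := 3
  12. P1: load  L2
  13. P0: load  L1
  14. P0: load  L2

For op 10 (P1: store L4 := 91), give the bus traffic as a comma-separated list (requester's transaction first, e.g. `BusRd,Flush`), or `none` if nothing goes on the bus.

bus = BusRdX

step 1: P1: load  L0  ⟶  IS  (L0)  txn=BusRd  M[L0]=50
step 2: P1: store L2 := 46  ⟶  IM  (L2)  txn=BusRdX  M[L2]=40
step 3: P1: load  L0  ⟶  IS  (L0)  txn=∅  M[L0]=50
step 4: P0: store L1 := 53  ⟶  MI  (L1)  txn=BusRdX  M[L1]=90
step 5: P0: load  L1  ⟶  MI  (L1)  txn=∅  M[L1]=90
step 6: P0: load  L2  ⟶  SS  (L2)  txn=BusRd+Flush  M[L2]=46
step 7: P1: store L0 := 37  ⟶  IM  (L0)  txn=BusRdX  M[L0]=50
step 8: P0: store L2 := 31  ⟶  MI  (L2)  txn=BusRdX  M[L2]=46
step 9: P1: load  L2  ⟶  SS  (L2)  txn=BusRd+Flush  M[L2]=31
step 10: P1: store L4 := 91  ⟶  IM  (L4)  txn=BusRdX  M[L4]=80
step 11: P1: store L2 := 3  ⟶  IM  (L2)  txn=BusRdX  M[L2]=31
step 12: P1: load  L2  ⟶  IM  (L2)  txn=∅  M[L2]=31
step 13: P0: load  L1  ⟶  MI  (L1)  txn=∅  M[L1]=90
step 14: P0: load  L2  ⟶  SS  (L2)  txn=BusRd+Flush  M[L2]=3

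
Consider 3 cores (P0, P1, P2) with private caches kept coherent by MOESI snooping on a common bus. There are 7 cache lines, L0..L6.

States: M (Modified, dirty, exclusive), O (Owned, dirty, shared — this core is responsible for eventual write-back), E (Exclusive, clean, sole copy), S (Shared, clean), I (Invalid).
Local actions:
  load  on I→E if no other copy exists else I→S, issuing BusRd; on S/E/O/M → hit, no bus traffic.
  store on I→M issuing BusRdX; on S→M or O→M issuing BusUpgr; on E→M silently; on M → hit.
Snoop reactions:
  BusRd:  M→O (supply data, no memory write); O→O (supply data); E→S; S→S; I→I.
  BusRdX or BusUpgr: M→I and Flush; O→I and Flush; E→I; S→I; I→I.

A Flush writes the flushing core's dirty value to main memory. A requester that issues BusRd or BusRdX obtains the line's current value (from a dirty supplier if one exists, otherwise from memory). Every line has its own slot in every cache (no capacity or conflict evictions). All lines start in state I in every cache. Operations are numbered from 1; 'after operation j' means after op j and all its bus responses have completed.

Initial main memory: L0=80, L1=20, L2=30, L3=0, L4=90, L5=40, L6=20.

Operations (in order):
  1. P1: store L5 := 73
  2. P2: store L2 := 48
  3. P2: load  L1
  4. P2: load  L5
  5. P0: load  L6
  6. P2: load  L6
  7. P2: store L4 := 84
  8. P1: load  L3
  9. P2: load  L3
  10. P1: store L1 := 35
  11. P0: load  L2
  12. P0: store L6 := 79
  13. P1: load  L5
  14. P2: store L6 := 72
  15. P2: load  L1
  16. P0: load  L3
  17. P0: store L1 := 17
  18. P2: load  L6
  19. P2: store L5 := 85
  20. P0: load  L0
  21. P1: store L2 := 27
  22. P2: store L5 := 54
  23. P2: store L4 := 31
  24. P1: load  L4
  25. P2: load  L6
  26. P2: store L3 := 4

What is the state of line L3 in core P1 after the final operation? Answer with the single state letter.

step 1: P1: store L5 := 73  ⟶  IMI  (L5)  txn=BusRdX  M[L5]=40
step 2: P2: store L2 := 48  ⟶  IIM  (L2)  txn=BusRdX  M[L2]=30
step 3: P2: load  L1  ⟶  IIE  (L1)  txn=BusRd  M[L1]=20
step 4: P2: load  L5  ⟶  IOS  (L5)  txn=BusRd  M[L5]=40
step 5: P0: load  L6  ⟶  EII  (L6)  txn=BusRd  M[L6]=20
step 6: P2: load  L6  ⟶  SIS  (L6)  txn=BusRd  M[L6]=20
step 7: P2: store L4 := 84  ⟶  IIM  (L4)  txn=BusRdX  M[L4]=90
step 8: P1: load  L3  ⟶  IEI  (L3)  txn=BusRd  M[L3]=0
step 9: P2: load  L3  ⟶  ISS  (L3)  txn=BusRd  M[L3]=0
step 10: P1: store L1 := 35  ⟶  IMI  (L1)  txn=BusRdX  M[L1]=20
step 11: P0: load  L2  ⟶  SIO  (L2)  txn=BusRd  M[L2]=30
step 12: P0: store L6 := 79  ⟶  MII  (L6)  txn=BusUpgr  M[L6]=20
step 13: P1: load  L5  ⟶  IOS  (L5)  txn=∅  M[L5]=40
step 14: P2: store L6 := 72  ⟶  IIM  (L6)  txn=BusRdX+Flush  M[L6]=79
step 15: P2: load  L1  ⟶  IOS  (L1)  txn=BusRd  M[L1]=20
step 16: P0: load  L3  ⟶  SSS  (L3)  txn=BusRd  M[L3]=0
step 17: P0: store L1 := 17  ⟶  MII  (L1)  txn=BusRdX+Flush  M[L1]=35
step 18: P2: load  L6  ⟶  IIM  (L6)  txn=∅  M[L6]=79
step 19: P2: store L5 := 85  ⟶  IIM  (L5)  txn=BusUpgr+Flush  M[L5]=73
step 20: P0: load  L0  ⟶  EII  (L0)  txn=BusRd  M[L0]=80
step 21: P1: store L2 := 27  ⟶  IMI  (L2)  txn=BusRdX+Flush  M[L2]=48
step 22: P2: store L5 := 54  ⟶  IIM  (L5)  txn=∅  M[L5]=73
step 23: P2: store L4 := 31  ⟶  IIM  (L4)  txn=∅  M[L4]=90
step 24: P1: load  L4  ⟶  ISO  (L4)  txn=BusRd  M[L4]=90
step 25: P2: load  L6  ⟶  IIM  (L6)  txn=∅  M[L6]=79
step 26: P2: store L3 := 4  ⟶  IIM  (L3)  txn=BusUpgr  M[L3]=0

state = I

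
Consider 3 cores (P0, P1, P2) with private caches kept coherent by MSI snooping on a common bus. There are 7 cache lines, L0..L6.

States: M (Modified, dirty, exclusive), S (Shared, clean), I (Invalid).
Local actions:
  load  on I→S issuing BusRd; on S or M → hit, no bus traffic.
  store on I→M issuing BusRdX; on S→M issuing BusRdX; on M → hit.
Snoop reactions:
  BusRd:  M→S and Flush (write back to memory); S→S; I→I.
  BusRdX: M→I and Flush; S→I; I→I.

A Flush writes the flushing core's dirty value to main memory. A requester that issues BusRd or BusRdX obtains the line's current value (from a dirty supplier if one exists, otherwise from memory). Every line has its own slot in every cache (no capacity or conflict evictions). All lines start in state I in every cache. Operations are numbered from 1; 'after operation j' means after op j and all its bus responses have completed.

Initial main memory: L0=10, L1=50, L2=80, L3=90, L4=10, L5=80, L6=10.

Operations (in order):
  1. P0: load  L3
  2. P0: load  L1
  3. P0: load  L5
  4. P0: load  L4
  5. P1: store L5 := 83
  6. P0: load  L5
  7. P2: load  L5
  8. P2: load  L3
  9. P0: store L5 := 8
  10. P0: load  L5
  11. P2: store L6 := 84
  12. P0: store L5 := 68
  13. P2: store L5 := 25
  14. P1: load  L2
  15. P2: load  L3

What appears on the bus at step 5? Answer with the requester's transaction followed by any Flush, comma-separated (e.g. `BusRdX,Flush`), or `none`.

bus = BusRdX

step 1: P0: load  L3  ⟶  SII  (L3)  txn=BusRd  M[L3]=90
step 2: P0: load  L1  ⟶  SII  (L1)  txn=BusRd  M[L1]=50
step 3: P0: load  L5  ⟶  SII  (L5)  txn=BusRd  M[L5]=80
step 4: P0: load  L4  ⟶  SII  (L4)  txn=BusRd  M[L4]=10
step 5: P1: store L5 := 83  ⟶  IMI  (L5)  txn=BusRdX  M[L5]=80
step 6: P0: load  L5  ⟶  SSI  (L5)  txn=BusRd+Flush  M[L5]=83
step 7: P2: load  L5  ⟶  SSS  (L5)  txn=BusRd  M[L5]=83
step 8: P2: load  L3  ⟶  SIS  (L3)  txn=BusRd  M[L3]=90
step 9: P0: store L5 := 8  ⟶  MII  (L5)  txn=BusRdX  M[L5]=83
step 10: P0: load  L5  ⟶  MII  (L5)  txn=∅  M[L5]=83
step 11: P2: store L6 := 84  ⟶  IIM  (L6)  txn=BusRdX  M[L6]=10
step 12: P0: store L5 := 68  ⟶  MII  (L5)  txn=∅  M[L5]=83
step 13: P2: store L5 := 25  ⟶  IIM  (L5)  txn=BusRdX+Flush  M[L5]=68
step 14: P1: load  L2  ⟶  ISI  (L2)  txn=BusRd  M[L2]=80
step 15: P2: load  L3  ⟶  SIS  (L3)  txn=∅  M[L3]=90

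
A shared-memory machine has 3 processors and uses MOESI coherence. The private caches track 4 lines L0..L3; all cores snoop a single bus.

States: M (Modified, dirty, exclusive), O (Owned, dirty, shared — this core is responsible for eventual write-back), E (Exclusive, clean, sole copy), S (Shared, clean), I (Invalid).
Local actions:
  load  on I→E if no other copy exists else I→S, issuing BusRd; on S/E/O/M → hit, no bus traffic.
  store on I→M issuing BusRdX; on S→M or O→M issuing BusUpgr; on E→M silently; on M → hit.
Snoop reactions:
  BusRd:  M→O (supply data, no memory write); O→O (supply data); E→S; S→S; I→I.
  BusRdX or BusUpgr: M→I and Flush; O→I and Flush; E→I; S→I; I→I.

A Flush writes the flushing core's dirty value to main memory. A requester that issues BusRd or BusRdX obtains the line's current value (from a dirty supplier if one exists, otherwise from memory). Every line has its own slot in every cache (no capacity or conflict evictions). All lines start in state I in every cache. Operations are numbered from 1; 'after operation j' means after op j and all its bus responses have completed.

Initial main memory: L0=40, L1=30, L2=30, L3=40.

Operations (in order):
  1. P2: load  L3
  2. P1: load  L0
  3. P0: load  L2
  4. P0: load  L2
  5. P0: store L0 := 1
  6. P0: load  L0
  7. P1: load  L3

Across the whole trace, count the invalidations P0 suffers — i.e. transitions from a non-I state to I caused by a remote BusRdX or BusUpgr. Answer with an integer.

1. P2: load  L3  bus=[BusRd]  L3: P0=I P1=I P2=E  mem[L3]=40
2. P1: load  L0  bus=[BusRd]  L0: P0=I P1=E P2=I  mem[L0]=40
3. P0: load  L2  bus=[BusRd]  L2: P0=E P1=I P2=I  mem[L2]=30
4. P0: load  L2  bus=[-]  L2: P0=E P1=I P2=I  mem[L2]=30
5. P0: store L0 := 1  bus=[BusRdX]  L0: P0=M P1=I P2=I  mem[L0]=40
6. P0: load  L0  bus=[-]  L0: P0=M P1=I P2=I  mem[L0]=40
7. P1: load  L3  bus=[BusRd]  L3: P0=I P1=S P2=S  mem[L3]=40

invalidations = 0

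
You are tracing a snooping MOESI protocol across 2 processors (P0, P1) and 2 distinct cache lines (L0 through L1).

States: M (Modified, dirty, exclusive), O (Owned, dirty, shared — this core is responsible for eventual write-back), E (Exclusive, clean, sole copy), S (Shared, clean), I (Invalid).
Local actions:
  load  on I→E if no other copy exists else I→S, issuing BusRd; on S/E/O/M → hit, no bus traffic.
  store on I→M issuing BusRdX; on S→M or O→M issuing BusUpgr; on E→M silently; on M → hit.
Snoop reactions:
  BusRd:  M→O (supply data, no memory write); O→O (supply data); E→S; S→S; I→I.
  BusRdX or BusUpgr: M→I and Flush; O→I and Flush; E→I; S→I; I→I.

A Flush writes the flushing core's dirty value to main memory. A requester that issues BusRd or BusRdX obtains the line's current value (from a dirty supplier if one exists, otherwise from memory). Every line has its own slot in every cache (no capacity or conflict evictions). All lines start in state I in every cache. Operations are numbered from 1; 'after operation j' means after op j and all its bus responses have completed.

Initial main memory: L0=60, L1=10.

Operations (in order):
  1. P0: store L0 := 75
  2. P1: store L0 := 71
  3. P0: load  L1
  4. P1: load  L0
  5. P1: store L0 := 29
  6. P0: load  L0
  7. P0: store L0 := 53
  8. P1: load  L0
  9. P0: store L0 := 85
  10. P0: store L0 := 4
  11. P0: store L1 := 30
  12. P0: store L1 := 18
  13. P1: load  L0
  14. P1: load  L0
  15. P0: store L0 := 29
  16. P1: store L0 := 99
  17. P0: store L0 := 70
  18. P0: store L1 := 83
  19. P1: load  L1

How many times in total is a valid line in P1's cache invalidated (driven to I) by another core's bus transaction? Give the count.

invalidations = 4

1. P0: store L0 := 75  bus=[BusRdX]  L0: P0=M P1=I  mem[L0]=60
2. P1: store L0 := 71  bus=[BusRdX,Flush]  L0: P0=I P1=M  mem[L0]=75
3. P0: load  L1  bus=[BusRd]  L1: P0=E P1=I  mem[L1]=10
4. P1: load  L0  bus=[-]  L0: P0=I P1=M  mem[L0]=75
5. P1: store L0 := 29  bus=[-]  L0: P0=I P1=M  mem[L0]=75
6. P0: load  L0  bus=[BusRd]  L0: P0=S P1=O  mem[L0]=75
7. P0: store L0 := 53  bus=[BusUpgr,Flush]  L0: P0=M P1=I  mem[L0]=29
8. P1: load  L0  bus=[BusRd]  L0: P0=O P1=S  mem[L0]=29
9. P0: store L0 := 85  bus=[BusUpgr]  L0: P0=M P1=I  mem[L0]=29
10. P0: store L0 := 4  bus=[-]  L0: P0=M P1=I  mem[L0]=29
11. P0: store L1 := 30  bus=[-]  L1: P0=M P1=I  mem[L1]=10
12. P0: store L1 := 18  bus=[-]  L1: P0=M P1=I  mem[L1]=10
13. P1: load  L0  bus=[BusRd]  L0: P0=O P1=S  mem[L0]=29
14. P1: load  L0  bus=[-]  L0: P0=O P1=S  mem[L0]=29
15. P0: store L0 := 29  bus=[BusUpgr]  L0: P0=M P1=I  mem[L0]=29
16. P1: store L0 := 99  bus=[BusRdX,Flush]  L0: P0=I P1=M  mem[L0]=29
17. P0: store L0 := 70  bus=[BusRdX,Flush]  L0: P0=M P1=I  mem[L0]=99
18. P0: store L1 := 83  bus=[-]  L1: P0=M P1=I  mem[L1]=10
19. P1: load  L1  bus=[BusRd]  L1: P0=O P1=S  mem[L1]=10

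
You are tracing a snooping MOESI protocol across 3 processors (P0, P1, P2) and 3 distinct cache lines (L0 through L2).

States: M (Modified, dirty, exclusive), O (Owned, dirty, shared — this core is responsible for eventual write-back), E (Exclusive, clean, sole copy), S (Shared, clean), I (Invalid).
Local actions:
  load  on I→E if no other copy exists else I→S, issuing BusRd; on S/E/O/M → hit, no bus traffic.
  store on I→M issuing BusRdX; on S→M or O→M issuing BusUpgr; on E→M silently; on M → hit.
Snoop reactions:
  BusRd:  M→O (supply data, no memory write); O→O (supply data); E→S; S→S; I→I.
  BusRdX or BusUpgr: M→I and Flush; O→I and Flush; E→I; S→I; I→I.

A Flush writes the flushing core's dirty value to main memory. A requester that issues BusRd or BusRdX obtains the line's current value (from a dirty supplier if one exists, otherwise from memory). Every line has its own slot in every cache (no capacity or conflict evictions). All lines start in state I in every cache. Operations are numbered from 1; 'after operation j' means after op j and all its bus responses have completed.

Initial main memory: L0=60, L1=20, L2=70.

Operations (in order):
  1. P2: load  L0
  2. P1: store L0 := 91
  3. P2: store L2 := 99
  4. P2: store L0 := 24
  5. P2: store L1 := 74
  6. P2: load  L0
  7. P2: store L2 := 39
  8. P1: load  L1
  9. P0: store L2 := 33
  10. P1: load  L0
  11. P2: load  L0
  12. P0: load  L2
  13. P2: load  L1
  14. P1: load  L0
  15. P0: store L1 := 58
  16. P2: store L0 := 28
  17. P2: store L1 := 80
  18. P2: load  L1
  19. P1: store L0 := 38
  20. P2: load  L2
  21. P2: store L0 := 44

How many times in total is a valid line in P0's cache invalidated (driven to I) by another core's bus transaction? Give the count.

invalidations = 1

1. P2: load  L0  bus=[BusRd]  L0: P0=I P1=I P2=E  mem[L0]=60
2. P1: store L0 := 91  bus=[BusRdX]  L0: P0=I P1=M P2=I  mem[L0]=60
3. P2: store L2 := 99  bus=[BusRdX]  L2: P0=I P1=I P2=M  mem[L2]=70
4. P2: store L0 := 24  bus=[BusRdX,Flush]  L0: P0=I P1=I P2=M  mem[L0]=91
5. P2: store L1 := 74  bus=[BusRdX]  L1: P0=I P1=I P2=M  mem[L1]=20
6. P2: load  L0  bus=[-]  L0: P0=I P1=I P2=M  mem[L0]=91
7. P2: store L2 := 39  bus=[-]  L2: P0=I P1=I P2=M  mem[L2]=70
8. P1: load  L1  bus=[BusRd]  L1: P0=I P1=S P2=O  mem[L1]=20
9. P0: store L2 := 33  bus=[BusRdX,Flush]  L2: P0=M P1=I P2=I  mem[L2]=39
10. P1: load  L0  bus=[BusRd]  L0: P0=I P1=S P2=O  mem[L0]=91
11. P2: load  L0  bus=[-]  L0: P0=I P1=S P2=O  mem[L0]=91
12. P0: load  L2  bus=[-]  L2: P0=M P1=I P2=I  mem[L2]=39
13. P2: load  L1  bus=[-]  L1: P0=I P1=S P2=O  mem[L1]=20
14. P1: load  L0  bus=[-]  L0: P0=I P1=S P2=O  mem[L0]=91
15. P0: store L1 := 58  bus=[BusRdX,Flush]  L1: P0=M P1=I P2=I  mem[L1]=74
16. P2: store L0 := 28  bus=[BusUpgr]  L0: P0=I P1=I P2=M  mem[L0]=91
17. P2: store L1 := 80  bus=[BusRdX,Flush]  L1: P0=I P1=I P2=M  mem[L1]=58
18. P2: load  L1  bus=[-]  L1: P0=I P1=I P2=M  mem[L1]=58
19. P1: store L0 := 38  bus=[BusRdX,Flush]  L0: P0=I P1=M P2=I  mem[L0]=28
20. P2: load  L2  bus=[BusRd]  L2: P0=O P1=I P2=S  mem[L2]=39
21. P2: store L0 := 44  bus=[BusRdX,Flush]  L0: P0=I P1=I P2=M  mem[L0]=38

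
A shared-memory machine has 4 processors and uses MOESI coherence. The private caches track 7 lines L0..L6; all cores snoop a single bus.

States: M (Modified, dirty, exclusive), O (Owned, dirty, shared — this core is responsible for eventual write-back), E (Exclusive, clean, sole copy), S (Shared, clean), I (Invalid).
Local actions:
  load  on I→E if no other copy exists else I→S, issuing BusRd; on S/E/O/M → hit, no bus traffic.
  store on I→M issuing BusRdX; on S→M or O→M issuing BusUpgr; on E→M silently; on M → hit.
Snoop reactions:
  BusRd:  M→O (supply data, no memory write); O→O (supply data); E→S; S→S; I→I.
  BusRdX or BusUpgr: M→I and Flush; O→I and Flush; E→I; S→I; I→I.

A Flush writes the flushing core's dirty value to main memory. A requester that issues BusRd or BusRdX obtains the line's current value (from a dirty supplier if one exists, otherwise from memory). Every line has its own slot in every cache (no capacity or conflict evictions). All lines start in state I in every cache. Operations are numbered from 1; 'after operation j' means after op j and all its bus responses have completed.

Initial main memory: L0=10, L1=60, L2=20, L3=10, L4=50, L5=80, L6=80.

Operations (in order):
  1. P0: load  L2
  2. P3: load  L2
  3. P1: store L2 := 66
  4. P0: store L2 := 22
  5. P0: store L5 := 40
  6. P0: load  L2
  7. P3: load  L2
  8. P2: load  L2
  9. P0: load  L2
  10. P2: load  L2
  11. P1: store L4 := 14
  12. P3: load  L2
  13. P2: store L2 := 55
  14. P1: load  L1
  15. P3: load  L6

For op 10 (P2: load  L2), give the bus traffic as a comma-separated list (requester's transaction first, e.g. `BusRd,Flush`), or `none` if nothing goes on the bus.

1. P0: load  L2  bus=[BusRd]  L2: P0=E P1=I P2=I P3=I  mem[L2]=20
2. P3: load  L2  bus=[BusRd]  L2: P0=S P1=I P2=I P3=S  mem[L2]=20
3. P1: store L2 := 66  bus=[BusRdX]  L2: P0=I P1=M P2=I P3=I  mem[L2]=20
4. P0: store L2 := 22  bus=[BusRdX,Flush]  L2: P0=M P1=I P2=I P3=I  mem[L2]=66
5. P0: store L5 := 40  bus=[BusRdX]  L5: P0=M P1=I P2=I P3=I  mem[L5]=80
6. P0: load  L2  bus=[-]  L2: P0=M P1=I P2=I P3=I  mem[L2]=66
7. P3: load  L2  bus=[BusRd]  L2: P0=O P1=I P2=I P3=S  mem[L2]=66
8. P2: load  L2  bus=[BusRd]  L2: P0=O P1=I P2=S P3=S  mem[L2]=66
9. P0: load  L2  bus=[-]  L2: P0=O P1=I P2=S P3=S  mem[L2]=66
10. P2: load  L2  bus=[-]  L2: P0=O P1=I P2=S P3=S  mem[L2]=66
11. P1: store L4 := 14  bus=[BusRdX]  L4: P0=I P1=M P2=I P3=I  mem[L4]=50
12. P3: load  L2  bus=[-]  L2: P0=O P1=I P2=S P3=S  mem[L2]=66
13. P2: store L2 := 55  bus=[BusUpgr,Flush]  L2: P0=I P1=I P2=M P3=I  mem[L2]=22
14. P1: load  L1  bus=[BusRd]  L1: P0=I P1=E P2=I P3=I  mem[L1]=60
15. P3: load  L6  bus=[BusRd]  L6: P0=I P1=I P2=I P3=E  mem[L6]=80

bus = none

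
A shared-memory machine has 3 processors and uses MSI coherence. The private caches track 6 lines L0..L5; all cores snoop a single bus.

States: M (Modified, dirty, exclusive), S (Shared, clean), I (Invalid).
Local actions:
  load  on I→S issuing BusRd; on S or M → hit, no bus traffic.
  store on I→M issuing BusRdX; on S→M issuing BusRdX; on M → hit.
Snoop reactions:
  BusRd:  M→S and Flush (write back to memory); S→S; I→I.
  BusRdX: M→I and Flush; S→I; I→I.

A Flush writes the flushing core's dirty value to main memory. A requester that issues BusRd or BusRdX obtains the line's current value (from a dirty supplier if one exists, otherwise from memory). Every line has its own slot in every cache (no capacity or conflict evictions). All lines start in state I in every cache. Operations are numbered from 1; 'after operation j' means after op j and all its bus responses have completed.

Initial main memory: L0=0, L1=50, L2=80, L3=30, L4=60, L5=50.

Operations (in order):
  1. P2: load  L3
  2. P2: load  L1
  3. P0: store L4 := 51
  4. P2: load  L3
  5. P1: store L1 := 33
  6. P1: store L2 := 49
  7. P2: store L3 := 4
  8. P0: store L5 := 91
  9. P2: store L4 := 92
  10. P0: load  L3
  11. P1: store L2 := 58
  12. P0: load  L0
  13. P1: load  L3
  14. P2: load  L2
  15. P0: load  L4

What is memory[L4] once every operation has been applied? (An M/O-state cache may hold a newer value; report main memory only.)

memory[L4] = 92

[1] P2: load  L3 | P0:I, P1:I, P2:S(30) | bus: BusRd
[2] P2: load  L1 | P0:I, P1:I, P2:S(50) | bus: BusRd
[3] P0: store L4 := 51 | P0:M(51), P1:I, P2:I | bus: BusRdX
[4] P2: load  L3 | P0:I, P1:I, P2:S(30) | bus: none
[5] P1: store L1 := 33 | P0:I, P1:M(33), P2:I | bus: BusRdX
[6] P1: store L2 := 49 | P0:I, P1:M(49), P2:I | bus: BusRdX
[7] P2: store L3 := 4 | P0:I, P1:I, P2:M(4) | bus: BusRdX
[8] P0: store L5 := 91 | P0:M(91), P1:I, P2:I | bus: BusRdX
[9] P2: store L4 := 92 | P0:I, P1:I, P2:M(92) | bus: BusRdX,Flush
[10] P0: load  L3 | P0:S(4), P1:I, P2:S(4) | bus: BusRd,Flush
[11] P1: store L2 := 58 | P0:I, P1:M(58), P2:I | bus: none
[12] P0: load  L0 | P0:S(0), P1:I, P2:I | bus: BusRd
[13] P1: load  L3 | P0:S(4), P1:S(4), P2:S(4) | bus: BusRd
[14] P2: load  L2 | P0:I, P1:S(58), P2:S(58) | bus: BusRd,Flush
[15] P0: load  L4 | P0:S(92), P1:I, P2:S(92) | bus: BusRd,Flush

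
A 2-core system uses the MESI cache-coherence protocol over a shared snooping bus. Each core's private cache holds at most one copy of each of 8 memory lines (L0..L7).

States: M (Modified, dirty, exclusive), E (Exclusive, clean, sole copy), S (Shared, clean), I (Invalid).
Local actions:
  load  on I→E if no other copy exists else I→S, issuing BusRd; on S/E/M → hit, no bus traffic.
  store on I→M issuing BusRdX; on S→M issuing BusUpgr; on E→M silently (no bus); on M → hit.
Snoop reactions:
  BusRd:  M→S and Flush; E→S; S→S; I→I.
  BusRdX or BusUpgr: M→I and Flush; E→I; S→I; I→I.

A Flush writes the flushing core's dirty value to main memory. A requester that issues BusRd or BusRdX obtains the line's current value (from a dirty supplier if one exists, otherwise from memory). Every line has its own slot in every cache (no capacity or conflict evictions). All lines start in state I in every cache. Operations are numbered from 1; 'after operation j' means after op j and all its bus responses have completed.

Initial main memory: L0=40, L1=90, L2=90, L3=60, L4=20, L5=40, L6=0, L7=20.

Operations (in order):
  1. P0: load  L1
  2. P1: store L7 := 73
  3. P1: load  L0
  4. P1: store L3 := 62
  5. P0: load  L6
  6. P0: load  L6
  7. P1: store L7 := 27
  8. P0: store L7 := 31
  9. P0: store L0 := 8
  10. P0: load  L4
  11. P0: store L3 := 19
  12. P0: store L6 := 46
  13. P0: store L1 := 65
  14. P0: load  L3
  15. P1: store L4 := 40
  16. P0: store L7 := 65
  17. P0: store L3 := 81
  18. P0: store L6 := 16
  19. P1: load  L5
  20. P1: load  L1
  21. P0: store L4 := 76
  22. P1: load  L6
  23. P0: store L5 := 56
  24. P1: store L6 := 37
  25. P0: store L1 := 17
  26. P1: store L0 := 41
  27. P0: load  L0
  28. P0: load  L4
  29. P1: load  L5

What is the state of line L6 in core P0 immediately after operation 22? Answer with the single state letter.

  op1 P0: load  L1 → E/I on L1; bus BusRd; mem=90
  op2 P1: store L7 := 73 → I/M on L7; bus BusRdX; mem=20
  op3 P1: load  L0 → I/E on L0; bus BusRd; mem=40
  op4 P1: store L3 := 62 → I/M on L3; bus BusRdX; mem=60
  op5 P0: load  L6 → E/I on L6; bus BusRd; mem=0
  op6 P0: load  L6 → E/I on L6; bus (none); mem=0
  op7 P1: store L7 := 27 → I/M on L7; bus (none); mem=20
  op8 P0: store L7 := 31 → M/I on L7; bus BusRdX Flush; mem=27
  op9 P0: store L0 := 8 → M/I on L0; bus BusRdX; mem=40
  op10 P0: load  L4 → E/I on L4; bus BusRd; mem=20
  op11 P0: store L3 := 19 → M/I on L3; bus BusRdX Flush; mem=62
  op12 P0: store L6 := 46 → M/I on L6; bus (none); mem=0
  op13 P0: store L1 := 65 → M/I on L1; bus (none); mem=90
  op14 P0: load  L3 → M/I on L3; bus (none); mem=62
  op15 P1: store L4 := 40 → I/M on L4; bus BusRdX; mem=20
  op16 P0: store L7 := 65 → M/I on L7; bus (none); mem=27
  op17 P0: store L3 := 81 → M/I on L3; bus (none); mem=62
  op18 P0: store L6 := 16 → M/I on L6; bus (none); mem=0
  op19 P1: load  L5 → I/E on L5; bus BusRd; mem=40
  op20 P1: load  L1 → S/S on L1; bus BusRd Flush; mem=65
  op21 P0: store L4 := 76 → M/I on L4; bus BusRdX Flush; mem=40
  op22 P1: load  L6 → S/S on L6; bus BusRd Flush; mem=16
  op23 P0: store L5 := 56 → M/I on L5; bus BusRdX; mem=40
  op24 P1: store L6 := 37 → I/M on L6; bus BusUpgr; mem=16
  op25 P0: store L1 := 17 → M/I on L1; bus BusUpgr; mem=65
  op26 P1: store L0 := 41 → I/M on L0; bus BusRdX Flush; mem=8
  op27 P0: load  L0 → S/S on L0; bus BusRd Flush; mem=41
  op28 P0: load  L4 → M/I on L4; bus (none); mem=40
  op29 P1: load  L5 → S/S on L5; bus BusRd Flush; mem=56

state = S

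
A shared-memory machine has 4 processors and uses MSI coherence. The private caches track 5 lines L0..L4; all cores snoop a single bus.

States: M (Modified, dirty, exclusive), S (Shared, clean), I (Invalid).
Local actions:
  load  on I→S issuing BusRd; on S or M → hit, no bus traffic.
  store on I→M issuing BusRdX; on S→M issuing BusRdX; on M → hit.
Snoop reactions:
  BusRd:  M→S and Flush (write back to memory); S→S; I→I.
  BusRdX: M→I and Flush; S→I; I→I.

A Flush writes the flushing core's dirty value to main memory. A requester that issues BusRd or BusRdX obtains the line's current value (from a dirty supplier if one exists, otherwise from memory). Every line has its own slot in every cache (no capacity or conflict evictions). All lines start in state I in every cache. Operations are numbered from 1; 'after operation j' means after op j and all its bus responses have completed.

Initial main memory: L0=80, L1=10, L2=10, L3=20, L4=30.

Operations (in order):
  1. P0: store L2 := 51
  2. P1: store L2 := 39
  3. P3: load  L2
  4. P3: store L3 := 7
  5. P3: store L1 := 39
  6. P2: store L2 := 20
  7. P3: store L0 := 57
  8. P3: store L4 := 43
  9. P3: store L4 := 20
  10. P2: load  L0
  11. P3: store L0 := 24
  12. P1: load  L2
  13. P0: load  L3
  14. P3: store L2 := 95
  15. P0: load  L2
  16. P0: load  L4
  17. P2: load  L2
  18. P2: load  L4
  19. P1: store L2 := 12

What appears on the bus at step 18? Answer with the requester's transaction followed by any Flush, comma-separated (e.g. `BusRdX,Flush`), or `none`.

[1] P0: store L2 := 51 | P0:M(51), P1:I, P2:I, P3:I | bus: BusRdX
[2] P1: store L2 := 39 | P0:I, P1:M(39), P2:I, P3:I | bus: BusRdX,Flush
[3] P3: load  L2 | P0:I, P1:S(39), P2:I, P3:S(39) | bus: BusRd,Flush
[4] P3: store L3 := 7 | P0:I, P1:I, P2:I, P3:M(7) | bus: BusRdX
[5] P3: store L1 := 39 | P0:I, P1:I, P2:I, P3:M(39) | bus: BusRdX
[6] P2: store L2 := 20 | P0:I, P1:I, P2:M(20), P3:I | bus: BusRdX
[7] P3: store L0 := 57 | P0:I, P1:I, P2:I, P3:M(57) | bus: BusRdX
[8] P3: store L4 := 43 | P0:I, P1:I, P2:I, P3:M(43) | bus: BusRdX
[9] P3: store L4 := 20 | P0:I, P1:I, P2:I, P3:M(20) | bus: none
[10] P2: load  L0 | P0:I, P1:I, P2:S(57), P3:S(57) | bus: BusRd,Flush
[11] P3: store L0 := 24 | P0:I, P1:I, P2:I, P3:M(24) | bus: BusRdX
[12] P1: load  L2 | P0:I, P1:S(20), P2:S(20), P3:I | bus: BusRd,Flush
[13] P0: load  L3 | P0:S(7), P1:I, P2:I, P3:S(7) | bus: BusRd,Flush
[14] P3: store L2 := 95 | P0:I, P1:I, P2:I, P3:M(95) | bus: BusRdX
[15] P0: load  L2 | P0:S(95), P1:I, P2:I, P3:S(95) | bus: BusRd,Flush
[16] P0: load  L4 | P0:S(20), P1:I, P2:I, P3:S(20) | bus: BusRd,Flush
[17] P2: load  L2 | P0:S(95), P1:I, P2:S(95), P3:S(95) | bus: BusRd
[18] P2: load  L4 | P0:S(20), P1:I, P2:S(20), P3:S(20) | bus: BusRd
[19] P1: store L2 := 12 | P0:I, P1:M(12), P2:I, P3:I | bus: BusRdX

bus = BusRd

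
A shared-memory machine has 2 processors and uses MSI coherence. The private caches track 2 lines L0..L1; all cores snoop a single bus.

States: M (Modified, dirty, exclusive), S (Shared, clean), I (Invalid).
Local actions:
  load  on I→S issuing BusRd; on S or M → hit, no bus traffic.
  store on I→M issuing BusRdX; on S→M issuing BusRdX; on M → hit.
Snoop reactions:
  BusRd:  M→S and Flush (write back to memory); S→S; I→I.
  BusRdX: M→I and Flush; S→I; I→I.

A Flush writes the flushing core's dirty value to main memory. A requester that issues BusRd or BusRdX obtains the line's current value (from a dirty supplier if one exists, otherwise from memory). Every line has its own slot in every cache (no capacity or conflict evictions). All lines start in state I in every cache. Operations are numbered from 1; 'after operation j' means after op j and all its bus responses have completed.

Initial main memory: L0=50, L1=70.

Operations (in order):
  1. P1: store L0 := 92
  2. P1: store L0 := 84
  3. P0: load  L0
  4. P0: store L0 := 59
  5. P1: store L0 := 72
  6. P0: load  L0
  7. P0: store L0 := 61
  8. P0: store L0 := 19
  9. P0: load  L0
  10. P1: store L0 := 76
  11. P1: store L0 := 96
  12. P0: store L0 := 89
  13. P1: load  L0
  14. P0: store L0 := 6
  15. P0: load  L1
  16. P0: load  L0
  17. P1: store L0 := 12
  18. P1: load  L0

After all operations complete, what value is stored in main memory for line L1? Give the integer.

1. P1: store L0 := 92  bus=[BusRdX]  L0: P0=I P1=M  mem[L0]=50
2. P1: store L0 := 84  bus=[-]  L0: P0=I P1=M  mem[L0]=50
3. P0: load  L0  bus=[BusRd,Flush]  L0: P0=S P1=S  mem[L0]=84
4. P0: store L0 := 59  bus=[BusRdX]  L0: P0=M P1=I  mem[L0]=84
5. P1: store L0 := 72  bus=[BusRdX,Flush]  L0: P0=I P1=M  mem[L0]=59
6. P0: load  L0  bus=[BusRd,Flush]  L0: P0=S P1=S  mem[L0]=72
7. P0: store L0 := 61  bus=[BusRdX]  L0: P0=M P1=I  mem[L0]=72
8. P0: store L0 := 19  bus=[-]  L0: P0=M P1=I  mem[L0]=72
9. P0: load  L0  bus=[-]  L0: P0=M P1=I  mem[L0]=72
10. P1: store L0 := 76  bus=[BusRdX,Flush]  L0: P0=I P1=M  mem[L0]=19
11. P1: store L0 := 96  bus=[-]  L0: P0=I P1=M  mem[L0]=19
12. P0: store L0 := 89  bus=[BusRdX,Flush]  L0: P0=M P1=I  mem[L0]=96
13. P1: load  L0  bus=[BusRd,Flush]  L0: P0=S P1=S  mem[L0]=89
14. P0: store L0 := 6  bus=[BusRdX]  L0: P0=M P1=I  mem[L0]=89
15. P0: load  L1  bus=[BusRd]  L1: P0=S P1=I  mem[L1]=70
16. P0: load  L0  bus=[-]  L0: P0=M P1=I  mem[L0]=89
17. P1: store L0 := 12  bus=[BusRdX,Flush]  L0: P0=I P1=M  mem[L0]=6
18. P1: load  L0  bus=[-]  L0: P0=I P1=M  mem[L0]=6

memory[L1] = 70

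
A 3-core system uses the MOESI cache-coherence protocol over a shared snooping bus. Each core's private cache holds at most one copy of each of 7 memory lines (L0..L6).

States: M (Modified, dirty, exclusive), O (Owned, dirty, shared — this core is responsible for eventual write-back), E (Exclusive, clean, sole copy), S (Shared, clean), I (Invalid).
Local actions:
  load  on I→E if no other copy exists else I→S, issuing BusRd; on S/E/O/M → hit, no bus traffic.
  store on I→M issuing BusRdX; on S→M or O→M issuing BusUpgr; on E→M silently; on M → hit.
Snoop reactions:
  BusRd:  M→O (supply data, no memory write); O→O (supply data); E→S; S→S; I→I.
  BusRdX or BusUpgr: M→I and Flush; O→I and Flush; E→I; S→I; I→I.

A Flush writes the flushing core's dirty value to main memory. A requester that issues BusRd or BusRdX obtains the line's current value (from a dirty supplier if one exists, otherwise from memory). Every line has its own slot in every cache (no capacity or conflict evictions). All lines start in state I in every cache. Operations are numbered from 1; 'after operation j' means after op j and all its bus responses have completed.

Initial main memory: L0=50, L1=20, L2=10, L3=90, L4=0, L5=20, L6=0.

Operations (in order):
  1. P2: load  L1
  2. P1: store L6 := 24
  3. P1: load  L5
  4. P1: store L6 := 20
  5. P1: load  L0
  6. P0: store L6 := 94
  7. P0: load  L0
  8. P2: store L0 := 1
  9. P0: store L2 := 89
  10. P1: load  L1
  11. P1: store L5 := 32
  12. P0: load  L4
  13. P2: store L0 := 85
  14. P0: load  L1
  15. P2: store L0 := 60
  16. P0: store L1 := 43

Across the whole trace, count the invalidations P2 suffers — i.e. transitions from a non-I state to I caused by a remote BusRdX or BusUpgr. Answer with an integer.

invalidations = 1

step 1: P2: load  L1  ⟶  IIE  (L1)  txn=BusRd  M[L1]=20
step 2: P1: store L6 := 24  ⟶  IMI  (L6)  txn=BusRdX  M[L6]=0
step 3: P1: load  L5  ⟶  IEI  (L5)  txn=BusRd  M[L5]=20
step 4: P1: store L6 := 20  ⟶  IMI  (L6)  txn=∅  M[L6]=0
step 5: P1: load  L0  ⟶  IEI  (L0)  txn=BusRd  M[L0]=50
step 6: P0: store L6 := 94  ⟶  MII  (L6)  txn=BusRdX+Flush  M[L6]=20
step 7: P0: load  L0  ⟶  SSI  (L0)  txn=BusRd  M[L0]=50
step 8: P2: store L0 := 1  ⟶  IIM  (L0)  txn=BusRdX  M[L0]=50
step 9: P0: store L2 := 89  ⟶  MII  (L2)  txn=BusRdX  M[L2]=10
step 10: P1: load  L1  ⟶  ISS  (L1)  txn=BusRd  M[L1]=20
step 11: P1: store L5 := 32  ⟶  IMI  (L5)  txn=∅  M[L5]=20
step 12: P0: load  L4  ⟶  EII  (L4)  txn=BusRd  M[L4]=0
step 13: P2: store L0 := 85  ⟶  IIM  (L0)  txn=∅  M[L0]=50
step 14: P0: load  L1  ⟶  SSS  (L1)  txn=BusRd  M[L1]=20
step 15: P2: store L0 := 60  ⟶  IIM  (L0)  txn=∅  M[L0]=50
step 16: P0: store L1 := 43  ⟶  MII  (L1)  txn=BusUpgr  M[L1]=20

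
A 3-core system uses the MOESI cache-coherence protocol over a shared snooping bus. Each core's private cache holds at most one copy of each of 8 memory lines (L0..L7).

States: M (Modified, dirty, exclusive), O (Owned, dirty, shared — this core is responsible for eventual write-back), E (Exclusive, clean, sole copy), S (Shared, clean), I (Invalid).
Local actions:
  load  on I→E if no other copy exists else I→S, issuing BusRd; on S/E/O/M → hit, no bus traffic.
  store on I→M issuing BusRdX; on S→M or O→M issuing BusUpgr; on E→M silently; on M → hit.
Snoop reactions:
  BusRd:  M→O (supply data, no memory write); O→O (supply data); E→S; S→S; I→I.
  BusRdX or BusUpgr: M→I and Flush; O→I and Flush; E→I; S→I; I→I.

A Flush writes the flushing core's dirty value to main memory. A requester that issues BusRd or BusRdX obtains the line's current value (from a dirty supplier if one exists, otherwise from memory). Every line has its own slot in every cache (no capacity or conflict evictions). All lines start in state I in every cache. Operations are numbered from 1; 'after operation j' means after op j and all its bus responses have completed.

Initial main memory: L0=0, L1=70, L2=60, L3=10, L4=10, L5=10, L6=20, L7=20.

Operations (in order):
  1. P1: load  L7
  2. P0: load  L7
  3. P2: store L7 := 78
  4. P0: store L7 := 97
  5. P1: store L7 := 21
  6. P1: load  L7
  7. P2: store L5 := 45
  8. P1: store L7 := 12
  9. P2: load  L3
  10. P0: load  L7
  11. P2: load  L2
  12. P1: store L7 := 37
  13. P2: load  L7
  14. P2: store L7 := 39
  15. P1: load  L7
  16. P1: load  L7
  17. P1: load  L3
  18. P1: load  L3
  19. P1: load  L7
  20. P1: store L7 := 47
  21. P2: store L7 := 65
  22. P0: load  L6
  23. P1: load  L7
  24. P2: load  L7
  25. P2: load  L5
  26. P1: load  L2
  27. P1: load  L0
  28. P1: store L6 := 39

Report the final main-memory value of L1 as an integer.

step 1: P1: load  L7  ⟶  IEI  (L7)  txn=BusRd  M[L7]=20
step 2: P0: load  L7  ⟶  SSI  (L7)  txn=BusRd  M[L7]=20
step 3: P2: store L7 := 78  ⟶  IIM  (L7)  txn=BusRdX  M[L7]=20
step 4: P0: store L7 := 97  ⟶  MII  (L7)  txn=BusRdX+Flush  M[L7]=78
step 5: P1: store L7 := 21  ⟶  IMI  (L7)  txn=BusRdX+Flush  M[L7]=97
step 6: P1: load  L7  ⟶  IMI  (L7)  txn=∅  M[L7]=97
step 7: P2: store L5 := 45  ⟶  IIM  (L5)  txn=BusRdX  M[L5]=10
step 8: P1: store L7 := 12  ⟶  IMI  (L7)  txn=∅  M[L7]=97
step 9: P2: load  L3  ⟶  IIE  (L3)  txn=BusRd  M[L3]=10
step 10: P0: load  L7  ⟶  SOI  (L7)  txn=BusRd  M[L7]=97
step 11: P2: load  L2  ⟶  IIE  (L2)  txn=BusRd  M[L2]=60
step 12: P1: store L7 := 37  ⟶  IMI  (L7)  txn=BusUpgr  M[L7]=97
step 13: P2: load  L7  ⟶  IOS  (L7)  txn=BusRd  M[L7]=97
step 14: P2: store L7 := 39  ⟶  IIM  (L7)  txn=BusUpgr+Flush  M[L7]=37
step 15: P1: load  L7  ⟶  ISO  (L7)  txn=BusRd  M[L7]=37
step 16: P1: load  L7  ⟶  ISO  (L7)  txn=∅  M[L7]=37
step 17: P1: load  L3  ⟶  ISS  (L3)  txn=BusRd  M[L3]=10
step 18: P1: load  L3  ⟶  ISS  (L3)  txn=∅  M[L3]=10
step 19: P1: load  L7  ⟶  ISO  (L7)  txn=∅  M[L7]=37
step 20: P1: store L7 := 47  ⟶  IMI  (L7)  txn=BusUpgr+Flush  M[L7]=39
step 21: P2: store L7 := 65  ⟶  IIM  (L7)  txn=BusRdX+Flush  M[L7]=47
step 22: P0: load  L6  ⟶  EII  (L6)  txn=BusRd  M[L6]=20
step 23: P1: load  L7  ⟶  ISO  (L7)  txn=BusRd  M[L7]=47
step 24: P2: load  L7  ⟶  ISO  (L7)  txn=∅  M[L7]=47
step 25: P2: load  L5  ⟶  IIM  (L5)  txn=∅  M[L5]=10
step 26: P1: load  L2  ⟶  ISS  (L2)  txn=BusRd  M[L2]=60
step 27: P1: load  L0  ⟶  IEI  (L0)  txn=BusRd  M[L0]=0
step 28: P1: store L6 := 39  ⟶  IMI  (L6)  txn=BusRdX  M[L6]=20

memory[L1] = 70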